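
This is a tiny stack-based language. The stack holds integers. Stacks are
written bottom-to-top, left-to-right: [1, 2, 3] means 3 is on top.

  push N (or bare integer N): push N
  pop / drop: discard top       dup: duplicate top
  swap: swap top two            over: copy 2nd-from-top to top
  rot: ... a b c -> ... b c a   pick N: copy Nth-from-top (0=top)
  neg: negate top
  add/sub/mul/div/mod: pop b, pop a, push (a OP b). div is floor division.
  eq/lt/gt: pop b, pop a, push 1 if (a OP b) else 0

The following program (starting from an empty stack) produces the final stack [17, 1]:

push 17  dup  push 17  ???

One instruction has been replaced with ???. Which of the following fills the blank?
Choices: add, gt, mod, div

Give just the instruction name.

Answer: div

Derivation:
Stack before ???: [17, 17, 17]
Stack after ???:  [17, 1]
Checking each choice:
  add: produces [17, 34]
  gt: produces [17, 0]
  mod: produces [17, 0]
  div: MATCH


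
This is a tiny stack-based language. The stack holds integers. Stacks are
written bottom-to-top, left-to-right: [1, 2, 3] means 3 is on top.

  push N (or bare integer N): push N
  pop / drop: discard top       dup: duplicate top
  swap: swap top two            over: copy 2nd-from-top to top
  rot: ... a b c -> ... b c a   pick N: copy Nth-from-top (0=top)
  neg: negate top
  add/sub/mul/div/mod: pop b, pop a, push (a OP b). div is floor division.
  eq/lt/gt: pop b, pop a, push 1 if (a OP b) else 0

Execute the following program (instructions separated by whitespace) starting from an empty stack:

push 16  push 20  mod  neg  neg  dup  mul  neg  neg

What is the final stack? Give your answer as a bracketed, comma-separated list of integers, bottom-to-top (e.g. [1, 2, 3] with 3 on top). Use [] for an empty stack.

After 'push 16': [16]
After 'push 20': [16, 20]
After 'mod': [16]
After 'neg': [-16]
After 'neg': [16]
After 'dup': [16, 16]
After 'mul': [256]
After 'neg': [-256]
After 'neg': [256]

Answer: [256]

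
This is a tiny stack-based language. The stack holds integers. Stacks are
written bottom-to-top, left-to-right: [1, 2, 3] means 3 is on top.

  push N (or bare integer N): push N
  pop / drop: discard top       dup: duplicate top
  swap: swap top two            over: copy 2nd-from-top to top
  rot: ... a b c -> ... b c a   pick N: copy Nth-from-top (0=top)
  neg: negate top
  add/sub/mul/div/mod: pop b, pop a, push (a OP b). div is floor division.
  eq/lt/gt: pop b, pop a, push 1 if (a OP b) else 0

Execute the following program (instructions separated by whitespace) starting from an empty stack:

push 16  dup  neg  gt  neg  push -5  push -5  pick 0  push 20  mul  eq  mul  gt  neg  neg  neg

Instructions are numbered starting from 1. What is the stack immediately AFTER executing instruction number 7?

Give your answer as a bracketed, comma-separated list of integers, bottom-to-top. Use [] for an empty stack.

Step 1 ('push 16'): [16]
Step 2 ('dup'): [16, 16]
Step 3 ('neg'): [16, -16]
Step 4 ('gt'): [1]
Step 5 ('neg'): [-1]
Step 6 ('push -5'): [-1, -5]
Step 7 ('push -5'): [-1, -5, -5]

Answer: [-1, -5, -5]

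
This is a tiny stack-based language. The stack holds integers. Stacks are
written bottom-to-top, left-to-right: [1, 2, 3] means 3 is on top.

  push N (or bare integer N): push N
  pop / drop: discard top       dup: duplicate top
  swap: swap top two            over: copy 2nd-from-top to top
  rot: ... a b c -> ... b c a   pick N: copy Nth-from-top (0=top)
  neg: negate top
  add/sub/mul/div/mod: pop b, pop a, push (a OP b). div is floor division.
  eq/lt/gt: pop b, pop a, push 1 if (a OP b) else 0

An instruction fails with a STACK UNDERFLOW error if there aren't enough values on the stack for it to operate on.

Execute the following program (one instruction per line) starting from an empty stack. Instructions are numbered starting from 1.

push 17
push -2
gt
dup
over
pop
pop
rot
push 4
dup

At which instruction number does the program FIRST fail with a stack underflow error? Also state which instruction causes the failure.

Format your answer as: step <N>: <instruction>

Answer: step 8: rot

Derivation:
Step 1 ('push 17'): stack = [17], depth = 1
Step 2 ('push -2'): stack = [17, -2], depth = 2
Step 3 ('gt'): stack = [1], depth = 1
Step 4 ('dup'): stack = [1, 1], depth = 2
Step 5 ('over'): stack = [1, 1, 1], depth = 3
Step 6 ('pop'): stack = [1, 1], depth = 2
Step 7 ('pop'): stack = [1], depth = 1
Step 8 ('rot'): needs 3 value(s) but depth is 1 — STACK UNDERFLOW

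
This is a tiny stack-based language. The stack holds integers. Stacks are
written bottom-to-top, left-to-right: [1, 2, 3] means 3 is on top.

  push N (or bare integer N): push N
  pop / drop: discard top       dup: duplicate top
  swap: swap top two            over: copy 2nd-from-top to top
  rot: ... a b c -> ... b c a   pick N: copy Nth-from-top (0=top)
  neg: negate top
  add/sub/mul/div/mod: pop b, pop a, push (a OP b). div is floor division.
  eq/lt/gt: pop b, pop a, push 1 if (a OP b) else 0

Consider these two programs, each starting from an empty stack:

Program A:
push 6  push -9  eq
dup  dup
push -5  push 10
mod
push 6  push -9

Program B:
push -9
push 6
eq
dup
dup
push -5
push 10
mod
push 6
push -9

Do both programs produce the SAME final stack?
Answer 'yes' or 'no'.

Program A trace:
  After 'push 6': [6]
  After 'push -9': [6, -9]
  After 'eq': [0]
  After 'dup': [0, 0]
  After 'dup': [0, 0, 0]
  After 'push -5': [0, 0, 0, -5]
  After 'push 10': [0, 0, 0, -5, 10]
  After 'mod': [0, 0, 0, 5]
  After 'push 6': [0, 0, 0, 5, 6]
  After 'push -9': [0, 0, 0, 5, 6, -9]
Program A final stack: [0, 0, 0, 5, 6, -9]

Program B trace:
  After 'push -9': [-9]
  After 'push 6': [-9, 6]
  After 'eq': [0]
  After 'dup': [0, 0]
  After 'dup': [0, 0, 0]
  After 'push -5': [0, 0, 0, -5]
  After 'push 10': [0, 0, 0, -5, 10]
  After 'mod': [0, 0, 0, 5]
  After 'push 6': [0, 0, 0, 5, 6]
  After 'push -9': [0, 0, 0, 5, 6, -9]
Program B final stack: [0, 0, 0, 5, 6, -9]
Same: yes

Answer: yes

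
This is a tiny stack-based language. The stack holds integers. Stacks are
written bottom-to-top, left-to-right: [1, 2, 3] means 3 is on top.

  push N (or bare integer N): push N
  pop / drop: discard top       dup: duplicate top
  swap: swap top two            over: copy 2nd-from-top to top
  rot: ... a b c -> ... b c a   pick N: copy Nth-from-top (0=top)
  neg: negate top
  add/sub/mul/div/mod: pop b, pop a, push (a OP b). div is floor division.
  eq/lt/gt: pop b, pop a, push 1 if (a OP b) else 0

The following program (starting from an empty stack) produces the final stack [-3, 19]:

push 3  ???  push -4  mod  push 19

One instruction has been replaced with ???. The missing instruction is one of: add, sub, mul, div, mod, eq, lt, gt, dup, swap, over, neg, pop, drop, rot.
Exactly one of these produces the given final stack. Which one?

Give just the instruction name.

Stack before ???: [3]
Stack after ???:  [-3]
The instruction that transforms [3] -> [-3] is: neg

Answer: neg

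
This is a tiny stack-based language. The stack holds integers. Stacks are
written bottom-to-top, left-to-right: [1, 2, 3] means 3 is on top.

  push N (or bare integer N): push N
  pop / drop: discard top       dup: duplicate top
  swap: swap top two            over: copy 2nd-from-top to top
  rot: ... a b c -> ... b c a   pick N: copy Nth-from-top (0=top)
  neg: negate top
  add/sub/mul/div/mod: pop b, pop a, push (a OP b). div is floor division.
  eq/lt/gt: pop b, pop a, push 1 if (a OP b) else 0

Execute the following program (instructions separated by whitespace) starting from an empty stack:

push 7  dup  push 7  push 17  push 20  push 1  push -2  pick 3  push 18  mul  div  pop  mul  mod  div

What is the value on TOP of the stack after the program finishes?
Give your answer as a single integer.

Answer: 0

Derivation:
After 'push 7': [7]
After 'dup': [7, 7]
After 'push 7': [7, 7, 7]
After 'push 17': [7, 7, 7, 17]
After 'push 20': [7, 7, 7, 17, 20]
After 'push 1': [7, 7, 7, 17, 20, 1]
After 'push -2': [7, 7, 7, 17, 20, 1, -2]
After 'pick 3': [7, 7, 7, 17, 20, 1, -2, 17]
After 'push 18': [7, 7, 7, 17, 20, 1, -2, 17, 18]
After 'mul': [7, 7, 7, 17, 20, 1, -2, 306]
After 'div': [7, 7, 7, 17, 20, 1, -1]
After 'pop': [7, 7, 7, 17, 20, 1]
After 'mul': [7, 7, 7, 17, 20]
After 'mod': [7, 7, 7, 17]
After 'div': [7, 7, 0]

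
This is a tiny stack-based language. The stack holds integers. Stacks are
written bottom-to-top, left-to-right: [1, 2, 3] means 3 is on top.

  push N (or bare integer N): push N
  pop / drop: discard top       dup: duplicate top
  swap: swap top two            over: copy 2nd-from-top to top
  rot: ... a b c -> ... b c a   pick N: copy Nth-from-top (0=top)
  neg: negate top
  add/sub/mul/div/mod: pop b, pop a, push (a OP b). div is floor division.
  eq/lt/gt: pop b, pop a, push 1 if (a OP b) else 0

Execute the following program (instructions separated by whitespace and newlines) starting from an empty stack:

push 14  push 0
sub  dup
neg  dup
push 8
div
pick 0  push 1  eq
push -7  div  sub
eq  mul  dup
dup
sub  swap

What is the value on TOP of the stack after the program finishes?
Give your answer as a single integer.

Answer: 0

Derivation:
After 'push 14': [14]
After 'push 0': [14, 0]
After 'sub': [14]
After 'dup': [14, 14]
After 'neg': [14, -14]
After 'dup': [14, -14, -14]
After 'push 8': [14, -14, -14, 8]
After 'div': [14, -14, -2]
After 'pick 0': [14, -14, -2, -2]
After 'push 1': [14, -14, -2, -2, 1]
After 'eq': [14, -14, -2, 0]
After 'push -7': [14, -14, -2, 0, -7]
After 'div': [14, -14, -2, 0]
After 'sub': [14, -14, -2]
After 'eq': [14, 0]
After 'mul': [0]
After 'dup': [0, 0]
After 'dup': [0, 0, 0]
After 'sub': [0, 0]
After 'swap': [0, 0]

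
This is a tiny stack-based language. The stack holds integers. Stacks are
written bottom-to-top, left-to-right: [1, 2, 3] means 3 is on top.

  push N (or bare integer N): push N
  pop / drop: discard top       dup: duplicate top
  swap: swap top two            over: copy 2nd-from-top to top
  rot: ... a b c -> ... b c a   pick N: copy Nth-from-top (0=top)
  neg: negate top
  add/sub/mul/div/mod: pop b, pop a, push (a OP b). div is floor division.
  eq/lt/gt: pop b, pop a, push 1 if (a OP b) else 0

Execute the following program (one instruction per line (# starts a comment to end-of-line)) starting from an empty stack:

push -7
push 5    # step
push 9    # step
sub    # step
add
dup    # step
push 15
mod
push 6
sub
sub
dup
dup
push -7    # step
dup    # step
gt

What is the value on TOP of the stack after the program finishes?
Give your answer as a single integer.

Answer: 0

Derivation:
After 'push -7': [-7]
After 'push 5': [-7, 5]
After 'push 9': [-7, 5, 9]
After 'sub': [-7, -4]
After 'add': [-11]
After 'dup': [-11, -11]
After 'push 15': [-11, -11, 15]
After 'mod': [-11, 4]
After 'push 6': [-11, 4, 6]
After 'sub': [-11, -2]
After 'sub': [-9]
After 'dup': [-9, -9]
After 'dup': [-9, -9, -9]
After 'push -7': [-9, -9, -9, -7]
After 'dup': [-9, -9, -9, -7, -7]
After 'gt': [-9, -9, -9, 0]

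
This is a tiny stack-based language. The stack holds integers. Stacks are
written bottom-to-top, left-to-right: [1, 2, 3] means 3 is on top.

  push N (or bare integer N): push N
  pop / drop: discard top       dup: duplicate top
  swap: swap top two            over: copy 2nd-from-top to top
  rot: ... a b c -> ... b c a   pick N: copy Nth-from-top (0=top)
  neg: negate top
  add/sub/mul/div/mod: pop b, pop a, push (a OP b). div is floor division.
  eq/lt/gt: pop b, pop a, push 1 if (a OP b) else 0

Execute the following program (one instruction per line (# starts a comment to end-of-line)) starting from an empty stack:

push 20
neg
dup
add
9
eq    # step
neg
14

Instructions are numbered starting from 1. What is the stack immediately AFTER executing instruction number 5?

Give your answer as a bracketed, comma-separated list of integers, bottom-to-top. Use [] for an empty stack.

Answer: [-40, 9]

Derivation:
Step 1 ('push 20'): [20]
Step 2 ('neg'): [-20]
Step 3 ('dup'): [-20, -20]
Step 4 ('add'): [-40]
Step 5 ('9'): [-40, 9]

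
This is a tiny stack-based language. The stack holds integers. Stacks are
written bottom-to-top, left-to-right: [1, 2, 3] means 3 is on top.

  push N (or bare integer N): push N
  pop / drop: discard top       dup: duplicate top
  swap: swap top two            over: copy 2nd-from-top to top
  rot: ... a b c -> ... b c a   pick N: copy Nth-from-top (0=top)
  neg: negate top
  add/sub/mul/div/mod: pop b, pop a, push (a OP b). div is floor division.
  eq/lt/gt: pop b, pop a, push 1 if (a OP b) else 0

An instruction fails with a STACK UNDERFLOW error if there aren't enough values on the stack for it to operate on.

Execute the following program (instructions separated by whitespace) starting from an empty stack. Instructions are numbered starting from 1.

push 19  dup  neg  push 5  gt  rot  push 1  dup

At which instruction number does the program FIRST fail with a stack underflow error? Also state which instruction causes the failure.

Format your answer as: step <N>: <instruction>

Answer: step 6: rot

Derivation:
Step 1 ('push 19'): stack = [19], depth = 1
Step 2 ('dup'): stack = [19, 19], depth = 2
Step 3 ('neg'): stack = [19, -19], depth = 2
Step 4 ('push 5'): stack = [19, -19, 5], depth = 3
Step 5 ('gt'): stack = [19, 0], depth = 2
Step 6 ('rot'): needs 3 value(s) but depth is 2 — STACK UNDERFLOW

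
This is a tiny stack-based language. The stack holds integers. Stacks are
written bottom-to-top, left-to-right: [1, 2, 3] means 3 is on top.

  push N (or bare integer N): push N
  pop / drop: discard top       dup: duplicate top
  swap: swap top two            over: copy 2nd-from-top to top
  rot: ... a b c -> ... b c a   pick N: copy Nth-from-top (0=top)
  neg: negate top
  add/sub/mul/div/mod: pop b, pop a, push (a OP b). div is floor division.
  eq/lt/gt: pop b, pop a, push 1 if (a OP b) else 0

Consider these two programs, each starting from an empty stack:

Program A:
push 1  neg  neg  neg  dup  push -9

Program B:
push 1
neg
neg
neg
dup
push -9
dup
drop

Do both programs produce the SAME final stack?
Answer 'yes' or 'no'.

Program A trace:
  After 'push 1': [1]
  After 'neg': [-1]
  After 'neg': [1]
  After 'neg': [-1]
  After 'dup': [-1, -1]
  After 'push -9': [-1, -1, -9]
Program A final stack: [-1, -1, -9]

Program B trace:
  After 'push 1': [1]
  After 'neg': [-1]
  After 'neg': [1]
  After 'neg': [-1]
  After 'dup': [-1, -1]
  After 'push -9': [-1, -1, -9]
  After 'dup': [-1, -1, -9, -9]
  After 'drop': [-1, -1, -9]
Program B final stack: [-1, -1, -9]
Same: yes

Answer: yes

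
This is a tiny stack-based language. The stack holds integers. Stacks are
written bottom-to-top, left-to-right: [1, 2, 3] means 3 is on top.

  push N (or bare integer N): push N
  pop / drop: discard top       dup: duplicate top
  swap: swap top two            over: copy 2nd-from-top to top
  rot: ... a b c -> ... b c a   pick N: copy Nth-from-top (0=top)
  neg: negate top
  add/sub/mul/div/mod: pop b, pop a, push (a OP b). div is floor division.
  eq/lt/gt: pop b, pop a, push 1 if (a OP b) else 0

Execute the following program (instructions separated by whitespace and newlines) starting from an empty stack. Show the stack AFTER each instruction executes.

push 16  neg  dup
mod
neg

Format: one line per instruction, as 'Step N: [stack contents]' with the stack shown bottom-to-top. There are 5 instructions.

Step 1: [16]
Step 2: [-16]
Step 3: [-16, -16]
Step 4: [0]
Step 5: [0]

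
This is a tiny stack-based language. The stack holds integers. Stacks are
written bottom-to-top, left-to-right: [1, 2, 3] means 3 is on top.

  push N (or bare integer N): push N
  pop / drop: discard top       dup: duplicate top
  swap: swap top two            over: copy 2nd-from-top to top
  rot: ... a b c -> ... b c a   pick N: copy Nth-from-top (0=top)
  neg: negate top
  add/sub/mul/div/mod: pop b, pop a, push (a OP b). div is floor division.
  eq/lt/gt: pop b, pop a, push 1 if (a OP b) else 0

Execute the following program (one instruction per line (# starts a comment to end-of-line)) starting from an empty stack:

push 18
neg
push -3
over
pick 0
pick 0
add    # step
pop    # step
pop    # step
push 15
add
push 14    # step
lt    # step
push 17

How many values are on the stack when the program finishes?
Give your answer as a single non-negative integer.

After 'push 18': stack = [18] (depth 1)
After 'neg': stack = [-18] (depth 1)
After 'push -3': stack = [-18, -3] (depth 2)
After 'over': stack = [-18, -3, -18] (depth 3)
After 'pick 0': stack = [-18, -3, -18, -18] (depth 4)
After 'pick 0': stack = [-18, -3, -18, -18, -18] (depth 5)
After 'add': stack = [-18, -3, -18, -36] (depth 4)
After 'pop': stack = [-18, -3, -18] (depth 3)
After 'pop': stack = [-18, -3] (depth 2)
After 'push 15': stack = [-18, -3, 15] (depth 3)
After 'add': stack = [-18, 12] (depth 2)
After 'push 14': stack = [-18, 12, 14] (depth 3)
After 'lt': stack = [-18, 1] (depth 2)
After 'push 17': stack = [-18, 1, 17] (depth 3)

Answer: 3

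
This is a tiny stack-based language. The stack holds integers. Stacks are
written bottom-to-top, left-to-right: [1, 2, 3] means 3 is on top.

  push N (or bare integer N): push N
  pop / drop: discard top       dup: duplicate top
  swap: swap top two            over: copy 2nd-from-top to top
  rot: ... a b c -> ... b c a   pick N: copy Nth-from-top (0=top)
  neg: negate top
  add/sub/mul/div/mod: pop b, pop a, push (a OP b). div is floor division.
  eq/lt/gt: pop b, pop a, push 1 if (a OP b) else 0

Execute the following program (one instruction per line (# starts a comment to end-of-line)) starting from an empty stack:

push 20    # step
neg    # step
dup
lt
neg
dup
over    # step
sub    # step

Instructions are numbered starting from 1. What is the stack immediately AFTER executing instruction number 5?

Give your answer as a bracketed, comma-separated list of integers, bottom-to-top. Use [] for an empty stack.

Answer: [0]

Derivation:
Step 1 ('push 20'): [20]
Step 2 ('neg'): [-20]
Step 3 ('dup'): [-20, -20]
Step 4 ('lt'): [0]
Step 5 ('neg'): [0]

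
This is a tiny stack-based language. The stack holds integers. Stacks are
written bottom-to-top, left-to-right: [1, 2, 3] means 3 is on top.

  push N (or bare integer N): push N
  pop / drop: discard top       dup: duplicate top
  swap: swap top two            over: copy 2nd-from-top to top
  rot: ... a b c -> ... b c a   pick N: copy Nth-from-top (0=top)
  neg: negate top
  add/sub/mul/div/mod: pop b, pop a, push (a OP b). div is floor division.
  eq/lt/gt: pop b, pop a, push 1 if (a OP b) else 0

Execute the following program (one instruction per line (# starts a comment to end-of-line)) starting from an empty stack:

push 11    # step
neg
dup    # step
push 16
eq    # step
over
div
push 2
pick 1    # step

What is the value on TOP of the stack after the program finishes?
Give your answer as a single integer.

After 'push 11': [11]
After 'neg': [-11]
After 'dup': [-11, -11]
After 'push 16': [-11, -11, 16]
After 'eq': [-11, 0]
After 'over': [-11, 0, -11]
After 'div': [-11, 0]
After 'push 2': [-11, 0, 2]
After 'pick 1': [-11, 0, 2, 0]

Answer: 0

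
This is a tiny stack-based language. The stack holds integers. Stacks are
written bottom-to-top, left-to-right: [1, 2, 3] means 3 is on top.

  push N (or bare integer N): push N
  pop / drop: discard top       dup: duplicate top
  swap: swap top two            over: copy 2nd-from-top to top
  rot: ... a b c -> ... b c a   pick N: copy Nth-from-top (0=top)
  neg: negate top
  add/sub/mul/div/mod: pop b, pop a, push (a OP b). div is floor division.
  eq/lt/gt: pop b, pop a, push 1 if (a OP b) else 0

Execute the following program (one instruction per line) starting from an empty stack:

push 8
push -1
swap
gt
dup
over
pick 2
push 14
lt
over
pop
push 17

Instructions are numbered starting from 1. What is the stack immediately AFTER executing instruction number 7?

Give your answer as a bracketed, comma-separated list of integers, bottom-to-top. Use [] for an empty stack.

Step 1 ('push 8'): [8]
Step 2 ('push -1'): [8, -1]
Step 3 ('swap'): [-1, 8]
Step 4 ('gt'): [0]
Step 5 ('dup'): [0, 0]
Step 6 ('over'): [0, 0, 0]
Step 7 ('pick 2'): [0, 0, 0, 0]

Answer: [0, 0, 0, 0]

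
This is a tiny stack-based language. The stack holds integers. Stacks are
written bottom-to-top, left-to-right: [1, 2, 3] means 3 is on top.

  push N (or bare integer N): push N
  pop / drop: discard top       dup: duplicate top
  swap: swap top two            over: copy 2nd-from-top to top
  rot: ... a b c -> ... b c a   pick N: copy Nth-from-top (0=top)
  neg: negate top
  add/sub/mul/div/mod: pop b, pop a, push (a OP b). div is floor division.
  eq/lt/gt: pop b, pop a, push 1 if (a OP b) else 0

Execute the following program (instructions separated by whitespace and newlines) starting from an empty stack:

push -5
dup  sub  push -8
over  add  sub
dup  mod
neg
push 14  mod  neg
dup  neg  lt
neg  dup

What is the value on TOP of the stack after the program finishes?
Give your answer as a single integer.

After 'push -5': [-5]
After 'dup': [-5, -5]
After 'sub': [0]
After 'push -8': [0, -8]
After 'over': [0, -8, 0]
After 'add': [0, -8]
After 'sub': [8]
After 'dup': [8, 8]
After 'mod': [0]
After 'neg': [0]
After 'push 14': [0, 14]
After 'mod': [0]
After 'neg': [0]
After 'dup': [0, 0]
After 'neg': [0, 0]
After 'lt': [0]
After 'neg': [0]
After 'dup': [0, 0]

Answer: 0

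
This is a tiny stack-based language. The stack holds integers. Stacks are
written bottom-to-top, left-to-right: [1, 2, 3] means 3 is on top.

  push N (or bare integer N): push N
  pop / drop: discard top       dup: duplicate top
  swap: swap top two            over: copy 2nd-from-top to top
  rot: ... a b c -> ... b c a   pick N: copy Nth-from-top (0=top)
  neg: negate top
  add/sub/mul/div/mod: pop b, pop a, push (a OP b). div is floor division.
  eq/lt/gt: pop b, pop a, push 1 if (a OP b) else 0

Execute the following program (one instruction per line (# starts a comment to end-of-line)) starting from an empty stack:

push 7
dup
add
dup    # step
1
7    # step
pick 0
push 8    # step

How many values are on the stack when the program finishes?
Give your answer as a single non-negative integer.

After 'push 7': stack = [7] (depth 1)
After 'dup': stack = [7, 7] (depth 2)
After 'add': stack = [14] (depth 1)
After 'dup': stack = [14, 14] (depth 2)
After 'push 1': stack = [14, 14, 1] (depth 3)
After 'push 7': stack = [14, 14, 1, 7] (depth 4)
After 'pick 0': stack = [14, 14, 1, 7, 7] (depth 5)
After 'push 8': stack = [14, 14, 1, 7, 7, 8] (depth 6)

Answer: 6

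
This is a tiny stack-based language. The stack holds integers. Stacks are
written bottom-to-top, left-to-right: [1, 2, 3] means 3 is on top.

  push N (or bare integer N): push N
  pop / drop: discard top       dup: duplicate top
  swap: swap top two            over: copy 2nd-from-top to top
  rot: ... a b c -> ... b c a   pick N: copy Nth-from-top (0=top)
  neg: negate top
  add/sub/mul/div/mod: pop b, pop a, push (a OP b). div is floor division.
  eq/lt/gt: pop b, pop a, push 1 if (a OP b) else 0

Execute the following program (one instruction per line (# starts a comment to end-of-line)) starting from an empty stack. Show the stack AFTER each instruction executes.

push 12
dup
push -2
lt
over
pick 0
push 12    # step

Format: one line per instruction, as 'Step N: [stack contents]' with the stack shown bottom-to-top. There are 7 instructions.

Step 1: [12]
Step 2: [12, 12]
Step 3: [12, 12, -2]
Step 4: [12, 0]
Step 5: [12, 0, 12]
Step 6: [12, 0, 12, 12]
Step 7: [12, 0, 12, 12, 12]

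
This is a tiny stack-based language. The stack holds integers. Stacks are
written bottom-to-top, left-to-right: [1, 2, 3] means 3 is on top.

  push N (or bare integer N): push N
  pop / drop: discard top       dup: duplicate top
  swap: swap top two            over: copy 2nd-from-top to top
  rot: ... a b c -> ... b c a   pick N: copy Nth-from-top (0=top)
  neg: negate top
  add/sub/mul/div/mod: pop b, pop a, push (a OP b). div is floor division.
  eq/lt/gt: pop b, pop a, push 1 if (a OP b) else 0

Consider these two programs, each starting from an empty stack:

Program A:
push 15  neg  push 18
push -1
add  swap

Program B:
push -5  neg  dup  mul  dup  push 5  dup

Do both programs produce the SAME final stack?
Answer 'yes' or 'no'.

Answer: no

Derivation:
Program A trace:
  After 'push 15': [15]
  After 'neg': [-15]
  After 'push 18': [-15, 18]
  After 'push -1': [-15, 18, -1]
  After 'add': [-15, 17]
  After 'swap': [17, -15]
Program A final stack: [17, -15]

Program B trace:
  After 'push -5': [-5]
  After 'neg': [5]
  After 'dup': [5, 5]
  After 'mul': [25]
  After 'dup': [25, 25]
  After 'push 5': [25, 25, 5]
  After 'dup': [25, 25, 5, 5]
Program B final stack: [25, 25, 5, 5]
Same: no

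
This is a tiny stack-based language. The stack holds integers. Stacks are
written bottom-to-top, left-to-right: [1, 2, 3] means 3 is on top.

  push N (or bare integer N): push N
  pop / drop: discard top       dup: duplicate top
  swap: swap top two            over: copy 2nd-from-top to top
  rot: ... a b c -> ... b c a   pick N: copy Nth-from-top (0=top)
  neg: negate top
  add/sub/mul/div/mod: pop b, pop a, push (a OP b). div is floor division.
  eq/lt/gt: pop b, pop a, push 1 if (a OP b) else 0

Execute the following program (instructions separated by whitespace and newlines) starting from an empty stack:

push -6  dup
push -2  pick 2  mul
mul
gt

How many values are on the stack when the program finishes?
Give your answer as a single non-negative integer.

Answer: 1

Derivation:
After 'push -6': stack = [-6] (depth 1)
After 'dup': stack = [-6, -6] (depth 2)
After 'push -2': stack = [-6, -6, -2] (depth 3)
After 'pick 2': stack = [-6, -6, -2, -6] (depth 4)
After 'mul': stack = [-6, -6, 12] (depth 3)
After 'mul': stack = [-6, -72] (depth 2)
After 'gt': stack = [1] (depth 1)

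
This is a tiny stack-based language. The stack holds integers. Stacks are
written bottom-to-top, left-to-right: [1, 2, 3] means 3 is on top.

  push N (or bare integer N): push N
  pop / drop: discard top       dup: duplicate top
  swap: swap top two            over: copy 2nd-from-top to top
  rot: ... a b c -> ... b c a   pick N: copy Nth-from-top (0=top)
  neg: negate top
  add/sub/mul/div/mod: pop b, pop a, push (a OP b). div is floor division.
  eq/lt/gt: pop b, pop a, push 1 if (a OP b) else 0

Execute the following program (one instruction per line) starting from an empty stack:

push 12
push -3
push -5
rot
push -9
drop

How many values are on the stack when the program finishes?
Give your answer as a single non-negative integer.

After 'push 12': stack = [12] (depth 1)
After 'push -3': stack = [12, -3] (depth 2)
After 'push -5': stack = [12, -3, -5] (depth 3)
After 'rot': stack = [-3, -5, 12] (depth 3)
After 'push -9': stack = [-3, -5, 12, -9] (depth 4)
After 'drop': stack = [-3, -5, 12] (depth 3)

Answer: 3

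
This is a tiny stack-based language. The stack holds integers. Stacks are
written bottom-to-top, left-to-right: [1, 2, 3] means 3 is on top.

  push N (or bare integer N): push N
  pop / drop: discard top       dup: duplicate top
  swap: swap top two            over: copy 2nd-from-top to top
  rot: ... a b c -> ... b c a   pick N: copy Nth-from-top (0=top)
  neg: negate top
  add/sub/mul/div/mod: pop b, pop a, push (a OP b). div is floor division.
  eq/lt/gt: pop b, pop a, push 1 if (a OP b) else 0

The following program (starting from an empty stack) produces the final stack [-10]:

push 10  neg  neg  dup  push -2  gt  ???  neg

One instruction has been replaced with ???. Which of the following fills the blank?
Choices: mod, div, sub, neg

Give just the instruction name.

Answer: div

Derivation:
Stack before ???: [10, 1]
Stack after ???:  [10]
Checking each choice:
  mod: produces [0]
  div: MATCH
  sub: produces [-9]
  neg: produces [10, 1]


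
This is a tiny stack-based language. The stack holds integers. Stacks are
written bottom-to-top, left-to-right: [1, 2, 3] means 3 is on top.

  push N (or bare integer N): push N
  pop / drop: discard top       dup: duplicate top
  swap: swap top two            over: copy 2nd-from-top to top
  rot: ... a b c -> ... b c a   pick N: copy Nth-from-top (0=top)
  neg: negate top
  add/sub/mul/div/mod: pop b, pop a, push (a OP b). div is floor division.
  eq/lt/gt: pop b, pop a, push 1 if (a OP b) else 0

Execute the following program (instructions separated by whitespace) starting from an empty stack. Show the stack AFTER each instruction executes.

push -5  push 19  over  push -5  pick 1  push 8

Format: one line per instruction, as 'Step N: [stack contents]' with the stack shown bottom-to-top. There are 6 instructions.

Step 1: [-5]
Step 2: [-5, 19]
Step 3: [-5, 19, -5]
Step 4: [-5, 19, -5, -5]
Step 5: [-5, 19, -5, -5, -5]
Step 6: [-5, 19, -5, -5, -5, 8]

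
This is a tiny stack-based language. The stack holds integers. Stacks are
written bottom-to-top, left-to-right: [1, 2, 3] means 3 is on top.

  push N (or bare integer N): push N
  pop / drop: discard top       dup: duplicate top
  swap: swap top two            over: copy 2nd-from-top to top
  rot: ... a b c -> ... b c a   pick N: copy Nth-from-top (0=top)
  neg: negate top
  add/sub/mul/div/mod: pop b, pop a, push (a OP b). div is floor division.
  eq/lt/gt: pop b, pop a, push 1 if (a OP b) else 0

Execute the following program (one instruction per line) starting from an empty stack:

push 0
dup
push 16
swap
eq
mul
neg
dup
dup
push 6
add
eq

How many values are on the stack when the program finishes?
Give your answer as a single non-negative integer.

After 'push 0': stack = [0] (depth 1)
After 'dup': stack = [0, 0] (depth 2)
After 'push 16': stack = [0, 0, 16] (depth 3)
After 'swap': stack = [0, 16, 0] (depth 3)
After 'eq': stack = [0, 0] (depth 2)
After 'mul': stack = [0] (depth 1)
After 'neg': stack = [0] (depth 1)
After 'dup': stack = [0, 0] (depth 2)
After 'dup': stack = [0, 0, 0] (depth 3)
After 'push 6': stack = [0, 0, 0, 6] (depth 4)
After 'add': stack = [0, 0, 6] (depth 3)
After 'eq': stack = [0, 0] (depth 2)

Answer: 2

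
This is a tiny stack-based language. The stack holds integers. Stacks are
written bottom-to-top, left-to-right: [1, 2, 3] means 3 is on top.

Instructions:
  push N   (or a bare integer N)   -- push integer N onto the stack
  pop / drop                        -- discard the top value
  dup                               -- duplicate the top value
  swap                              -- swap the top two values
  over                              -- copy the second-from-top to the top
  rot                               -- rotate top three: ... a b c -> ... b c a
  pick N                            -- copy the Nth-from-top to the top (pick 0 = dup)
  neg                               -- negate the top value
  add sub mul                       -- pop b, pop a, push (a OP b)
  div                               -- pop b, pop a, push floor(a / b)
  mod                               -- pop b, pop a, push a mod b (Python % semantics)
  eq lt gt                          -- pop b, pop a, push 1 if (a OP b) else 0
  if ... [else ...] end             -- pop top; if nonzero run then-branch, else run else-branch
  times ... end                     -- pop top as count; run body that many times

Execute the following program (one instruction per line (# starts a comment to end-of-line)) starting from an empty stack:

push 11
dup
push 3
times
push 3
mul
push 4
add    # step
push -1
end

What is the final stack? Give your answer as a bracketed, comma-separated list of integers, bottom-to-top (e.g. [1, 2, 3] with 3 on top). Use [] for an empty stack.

After 'push 11': [11]
After 'dup': [11, 11]
After 'push 3': [11, 11, 3]
After 'times': [11, 11]
After 'push 3': [11, 11, 3]
After 'mul': [11, 33]
After 'push 4': [11, 33, 4]
After 'add': [11, 37]
After 'push -1': [11, 37, -1]
After 'push 3': [11, 37, -1, 3]
After 'mul': [11, 37, -3]
After 'push 4': [11, 37, -3, 4]
After 'add': [11, 37, 1]
After 'push -1': [11, 37, 1, -1]
After 'push 3': [11, 37, 1, -1, 3]
After 'mul': [11, 37, 1, -3]
After 'push 4': [11, 37, 1, -3, 4]
After 'add': [11, 37, 1, 1]
After 'push -1': [11, 37, 1, 1, -1]

Answer: [11, 37, 1, 1, -1]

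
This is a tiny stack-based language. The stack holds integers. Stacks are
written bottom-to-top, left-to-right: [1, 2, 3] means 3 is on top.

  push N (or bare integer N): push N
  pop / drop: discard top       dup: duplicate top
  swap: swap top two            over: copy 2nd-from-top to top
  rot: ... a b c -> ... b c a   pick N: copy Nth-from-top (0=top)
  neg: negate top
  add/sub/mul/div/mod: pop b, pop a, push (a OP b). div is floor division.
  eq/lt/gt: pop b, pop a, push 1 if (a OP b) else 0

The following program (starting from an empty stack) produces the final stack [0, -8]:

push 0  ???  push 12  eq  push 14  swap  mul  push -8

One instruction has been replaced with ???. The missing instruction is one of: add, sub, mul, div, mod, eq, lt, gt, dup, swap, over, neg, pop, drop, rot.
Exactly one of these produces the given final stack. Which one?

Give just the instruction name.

Answer: neg

Derivation:
Stack before ???: [0]
Stack after ???:  [0]
The instruction that transforms [0] -> [0] is: neg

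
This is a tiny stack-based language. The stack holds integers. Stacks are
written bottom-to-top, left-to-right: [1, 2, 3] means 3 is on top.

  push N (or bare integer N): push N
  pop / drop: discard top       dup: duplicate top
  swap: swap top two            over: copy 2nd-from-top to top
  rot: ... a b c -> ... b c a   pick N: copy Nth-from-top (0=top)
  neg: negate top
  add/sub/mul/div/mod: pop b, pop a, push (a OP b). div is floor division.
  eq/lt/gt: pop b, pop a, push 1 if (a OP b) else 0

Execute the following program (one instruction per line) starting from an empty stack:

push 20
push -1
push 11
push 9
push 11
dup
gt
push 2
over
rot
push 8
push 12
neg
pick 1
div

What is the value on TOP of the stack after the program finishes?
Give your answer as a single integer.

After 'push 20': [20]
After 'push -1': [20, -1]
After 'push 11': [20, -1, 11]
After 'push 9': [20, -1, 11, 9]
After 'push 11': [20, -1, 11, 9, 11]
After 'dup': [20, -1, 11, 9, 11, 11]
After 'gt': [20, -1, 11, 9, 0]
After 'push 2': [20, -1, 11, 9, 0, 2]
After 'over': [20, -1, 11, 9, 0, 2, 0]
After 'rot': [20, -1, 11, 9, 2, 0, 0]
After 'push 8': [20, -1, 11, 9, 2, 0, 0, 8]
After 'push 12': [20, -1, 11, 9, 2, 0, 0, 8, 12]
After 'neg': [20, -1, 11, 9, 2, 0, 0, 8, -12]
After 'pick 1': [20, -1, 11, 9, 2, 0, 0, 8, -12, 8]
After 'div': [20, -1, 11, 9, 2, 0, 0, 8, -2]

Answer: -2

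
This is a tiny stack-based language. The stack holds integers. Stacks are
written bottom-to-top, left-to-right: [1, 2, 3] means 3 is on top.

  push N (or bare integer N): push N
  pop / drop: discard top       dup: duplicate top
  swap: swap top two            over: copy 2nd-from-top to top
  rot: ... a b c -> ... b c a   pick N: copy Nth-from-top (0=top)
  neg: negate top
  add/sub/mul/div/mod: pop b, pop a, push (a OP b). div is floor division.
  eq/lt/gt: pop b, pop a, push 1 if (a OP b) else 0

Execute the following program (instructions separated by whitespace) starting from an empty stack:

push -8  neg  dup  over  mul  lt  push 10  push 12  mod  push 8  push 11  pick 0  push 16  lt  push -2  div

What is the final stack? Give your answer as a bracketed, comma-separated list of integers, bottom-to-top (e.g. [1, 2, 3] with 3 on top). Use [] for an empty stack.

After 'push -8': [-8]
After 'neg': [8]
After 'dup': [8, 8]
After 'over': [8, 8, 8]
After 'mul': [8, 64]
After 'lt': [1]
After 'push 10': [1, 10]
After 'push 12': [1, 10, 12]
After 'mod': [1, 10]
After 'push 8': [1, 10, 8]
After 'push 11': [1, 10, 8, 11]
After 'pick 0': [1, 10, 8, 11, 11]
After 'push 16': [1, 10, 8, 11, 11, 16]
After 'lt': [1, 10, 8, 11, 1]
After 'push -2': [1, 10, 8, 11, 1, -2]
After 'div': [1, 10, 8, 11, -1]

Answer: [1, 10, 8, 11, -1]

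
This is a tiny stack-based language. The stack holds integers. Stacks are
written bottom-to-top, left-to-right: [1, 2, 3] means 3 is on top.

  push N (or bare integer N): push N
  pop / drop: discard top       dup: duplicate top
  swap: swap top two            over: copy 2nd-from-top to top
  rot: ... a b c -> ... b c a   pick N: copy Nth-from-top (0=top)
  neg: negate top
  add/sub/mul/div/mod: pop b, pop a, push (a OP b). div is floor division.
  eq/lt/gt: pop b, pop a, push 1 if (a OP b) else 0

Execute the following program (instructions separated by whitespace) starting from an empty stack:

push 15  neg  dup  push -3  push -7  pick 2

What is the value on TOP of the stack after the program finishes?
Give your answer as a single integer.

After 'push 15': [15]
After 'neg': [-15]
After 'dup': [-15, -15]
After 'push -3': [-15, -15, -3]
After 'push -7': [-15, -15, -3, -7]
After 'pick 2': [-15, -15, -3, -7, -15]

Answer: -15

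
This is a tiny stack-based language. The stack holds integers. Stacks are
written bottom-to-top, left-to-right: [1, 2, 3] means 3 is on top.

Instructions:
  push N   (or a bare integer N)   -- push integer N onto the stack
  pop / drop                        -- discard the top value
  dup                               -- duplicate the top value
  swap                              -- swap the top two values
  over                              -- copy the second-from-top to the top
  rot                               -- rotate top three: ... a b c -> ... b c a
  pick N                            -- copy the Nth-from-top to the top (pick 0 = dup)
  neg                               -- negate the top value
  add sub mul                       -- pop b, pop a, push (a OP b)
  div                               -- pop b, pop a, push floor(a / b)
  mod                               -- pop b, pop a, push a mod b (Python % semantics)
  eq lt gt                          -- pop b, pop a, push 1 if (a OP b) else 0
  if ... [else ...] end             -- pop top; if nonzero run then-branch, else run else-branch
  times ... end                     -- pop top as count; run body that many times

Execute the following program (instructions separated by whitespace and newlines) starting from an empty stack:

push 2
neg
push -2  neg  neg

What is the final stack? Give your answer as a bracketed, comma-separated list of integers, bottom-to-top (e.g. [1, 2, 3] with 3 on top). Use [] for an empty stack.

Answer: [-2, -2]

Derivation:
After 'push 2': [2]
After 'neg': [-2]
After 'push -2': [-2, -2]
After 'neg': [-2, 2]
After 'neg': [-2, -2]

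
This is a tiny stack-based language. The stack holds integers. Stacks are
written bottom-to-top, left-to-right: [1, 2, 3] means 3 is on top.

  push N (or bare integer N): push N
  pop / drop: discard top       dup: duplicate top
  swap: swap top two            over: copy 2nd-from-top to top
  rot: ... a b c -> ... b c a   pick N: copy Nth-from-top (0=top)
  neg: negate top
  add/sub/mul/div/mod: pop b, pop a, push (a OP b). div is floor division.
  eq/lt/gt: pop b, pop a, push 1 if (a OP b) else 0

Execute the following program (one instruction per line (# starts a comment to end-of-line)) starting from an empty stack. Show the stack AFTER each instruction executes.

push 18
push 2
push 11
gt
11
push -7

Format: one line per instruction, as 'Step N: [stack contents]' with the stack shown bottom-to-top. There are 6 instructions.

Step 1: [18]
Step 2: [18, 2]
Step 3: [18, 2, 11]
Step 4: [18, 0]
Step 5: [18, 0, 11]
Step 6: [18, 0, 11, -7]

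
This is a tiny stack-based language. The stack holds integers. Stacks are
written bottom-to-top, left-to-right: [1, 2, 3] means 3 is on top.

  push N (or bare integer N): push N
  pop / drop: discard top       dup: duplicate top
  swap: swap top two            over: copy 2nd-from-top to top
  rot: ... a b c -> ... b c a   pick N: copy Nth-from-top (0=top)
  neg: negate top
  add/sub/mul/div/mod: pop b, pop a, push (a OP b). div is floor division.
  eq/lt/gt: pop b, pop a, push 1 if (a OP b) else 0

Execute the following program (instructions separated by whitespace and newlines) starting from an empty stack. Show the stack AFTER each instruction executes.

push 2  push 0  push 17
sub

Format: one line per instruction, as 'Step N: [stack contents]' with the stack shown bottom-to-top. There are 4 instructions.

Step 1: [2]
Step 2: [2, 0]
Step 3: [2, 0, 17]
Step 4: [2, -17]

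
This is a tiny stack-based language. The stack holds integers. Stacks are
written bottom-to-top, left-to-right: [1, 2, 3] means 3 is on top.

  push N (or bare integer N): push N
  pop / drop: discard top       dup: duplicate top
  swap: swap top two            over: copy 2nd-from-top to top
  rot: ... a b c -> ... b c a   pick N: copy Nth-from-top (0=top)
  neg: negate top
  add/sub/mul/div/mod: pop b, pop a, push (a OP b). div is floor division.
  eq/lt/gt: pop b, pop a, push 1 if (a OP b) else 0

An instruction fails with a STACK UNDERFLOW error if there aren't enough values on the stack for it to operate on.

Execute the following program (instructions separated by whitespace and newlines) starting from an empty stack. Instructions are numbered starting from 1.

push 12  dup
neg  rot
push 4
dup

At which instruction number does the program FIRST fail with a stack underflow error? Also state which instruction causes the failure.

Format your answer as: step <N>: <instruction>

Answer: step 4: rot

Derivation:
Step 1 ('push 12'): stack = [12], depth = 1
Step 2 ('dup'): stack = [12, 12], depth = 2
Step 3 ('neg'): stack = [12, -12], depth = 2
Step 4 ('rot'): needs 3 value(s) but depth is 2 — STACK UNDERFLOW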